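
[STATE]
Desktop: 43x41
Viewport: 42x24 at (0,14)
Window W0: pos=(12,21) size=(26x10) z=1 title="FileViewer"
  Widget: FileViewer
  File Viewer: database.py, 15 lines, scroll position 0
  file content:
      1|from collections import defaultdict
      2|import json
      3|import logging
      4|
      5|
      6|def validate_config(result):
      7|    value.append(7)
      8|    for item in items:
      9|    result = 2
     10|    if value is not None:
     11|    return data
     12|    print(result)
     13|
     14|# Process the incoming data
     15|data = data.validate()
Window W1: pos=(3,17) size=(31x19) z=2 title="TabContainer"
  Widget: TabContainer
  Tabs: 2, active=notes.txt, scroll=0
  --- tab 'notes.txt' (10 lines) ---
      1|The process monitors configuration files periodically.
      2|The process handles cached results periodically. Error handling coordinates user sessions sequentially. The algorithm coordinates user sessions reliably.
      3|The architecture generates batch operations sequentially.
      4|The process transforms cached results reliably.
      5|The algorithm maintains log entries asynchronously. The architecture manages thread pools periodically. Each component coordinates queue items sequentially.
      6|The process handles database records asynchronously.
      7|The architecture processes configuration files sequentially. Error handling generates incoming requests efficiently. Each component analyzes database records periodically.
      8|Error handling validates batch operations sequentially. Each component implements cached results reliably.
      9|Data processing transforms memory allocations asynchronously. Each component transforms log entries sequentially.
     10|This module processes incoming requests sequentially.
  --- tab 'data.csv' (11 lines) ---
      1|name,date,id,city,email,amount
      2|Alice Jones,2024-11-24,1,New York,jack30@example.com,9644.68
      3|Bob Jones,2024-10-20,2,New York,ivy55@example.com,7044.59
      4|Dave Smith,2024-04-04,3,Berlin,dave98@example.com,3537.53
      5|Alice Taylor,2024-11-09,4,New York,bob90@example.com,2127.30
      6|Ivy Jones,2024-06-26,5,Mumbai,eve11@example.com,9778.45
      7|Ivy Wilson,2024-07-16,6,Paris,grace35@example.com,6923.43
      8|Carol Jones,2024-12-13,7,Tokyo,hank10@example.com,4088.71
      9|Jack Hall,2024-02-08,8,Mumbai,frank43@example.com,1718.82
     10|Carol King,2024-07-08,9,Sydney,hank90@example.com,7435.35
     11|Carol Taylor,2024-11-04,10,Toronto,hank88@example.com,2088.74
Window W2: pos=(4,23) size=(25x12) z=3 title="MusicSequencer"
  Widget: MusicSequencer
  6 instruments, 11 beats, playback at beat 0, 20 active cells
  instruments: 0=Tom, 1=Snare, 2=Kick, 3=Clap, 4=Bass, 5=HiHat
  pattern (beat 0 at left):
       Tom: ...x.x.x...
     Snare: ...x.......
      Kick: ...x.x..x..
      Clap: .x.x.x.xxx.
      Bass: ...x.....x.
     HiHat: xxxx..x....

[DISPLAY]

                                          
                                          
                                          
   ┏━━━━━━━━━━━━━━━━━━━━━━━━━━━━━┓        
   ┃ TabContainer                ┃        
   ┠─────────────────────────────┨        
   ┃[notes.txt]│ data.csv        ┃        
   ┃─────────────────────────────┃━━━┓    
   ┃The process monitors configur┃   ┃    
   ┃┏━━━━━━━━━━━━━━━━━━━━━━━┓d re┃───┨    
   ┃┃ MusicSequencer        ┃s ba┃rt▲┃    
   ┃┠───────────────────────┨ched┃  █┃    
   ┃┃      ▼1234567890      ┃og e┃  ░┃    
   ┃┃   Tom···█·█·█···      ┃ase ┃  ░┃    
   ┃┃ Snare···█·······      ┃s co┃  ░┃    
   ┃┃  Kick···█·█··█··      ┃batc┃es▼┃    
   ┃┃  Clap·█·█·█·███·      ┃s me┃━━━┛    
   ┃┃  Bass···█·····█·      ┃omin┃        
   ┃┃ HiHat████··█····      ┃    ┃        
   ┃┃                       ┃    ┃        
   ┃┗━━━━━━━━━━━━━━━━━━━━━━━┛    ┃        
   ┗━━━━━━━━━━━━━━━━━━━━━━━━━━━━━┛        
                                          
                                          


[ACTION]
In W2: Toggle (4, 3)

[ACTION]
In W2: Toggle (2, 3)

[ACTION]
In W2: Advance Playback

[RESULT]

                                          
                                          
                                          
   ┏━━━━━━━━━━━━━━━━━━━━━━━━━━━━━┓        
   ┃ TabContainer                ┃        
   ┠─────────────────────────────┨        
   ┃[notes.txt]│ data.csv        ┃        
   ┃─────────────────────────────┃━━━┓    
   ┃The process monitors configur┃   ┃    
   ┃┏━━━━━━━━━━━━━━━━━━━━━━━┓d re┃───┨    
   ┃┃ MusicSequencer        ┃s ba┃rt▲┃    
   ┃┠───────────────────────┨ched┃  █┃    
   ┃┃      0▼234567890      ┃og e┃  ░┃    
   ┃┃   Tom···█·█·█···      ┃ase ┃  ░┃    
   ┃┃ Snare···█·······      ┃s co┃  ░┃    
   ┃┃  Kick·····█··█··      ┃batc┃es▼┃    
   ┃┃  Clap·█·█·█·███·      ┃s me┃━━━┛    
   ┃┃  Bass·········█·      ┃omin┃        
   ┃┃ HiHat████··█····      ┃    ┃        
   ┃┃                       ┃    ┃        
   ┃┗━━━━━━━━━━━━━━━━━━━━━━━┛    ┃        
   ┗━━━━━━━━━━━━━━━━━━━━━━━━━━━━━┛        
                                          
                                          


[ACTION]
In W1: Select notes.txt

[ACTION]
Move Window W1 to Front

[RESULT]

                                          
                                          
                                          
   ┏━━━━━━━━━━━━━━━━━━━━━━━━━━━━━┓        
   ┃ TabContainer                ┃        
   ┠─────────────────────────────┨        
   ┃[notes.txt]│ data.csv        ┃        
   ┃─────────────────────────────┃━━━┓    
   ┃The process monitors configur┃   ┃    
   ┃The process handles cached re┃───┨    
   ┃The architecture generates ba┃rt▲┃    
   ┃The process transforms cached┃  █┃    
   ┃The algorithm maintains log e┃  ░┃    
   ┃The process handles database ┃  ░┃    
   ┃The architecture processes co┃  ░┃    
   ┃Error handling validates batc┃es▼┃    
   ┃Data processing transforms me┃━━━┛    
   ┃This module processes incomin┃        
   ┃                             ┃        
   ┃                             ┃        
   ┃                             ┃        
   ┗━━━━━━━━━━━━━━━━━━━━━━━━━━━━━┛        
                                          
                                          


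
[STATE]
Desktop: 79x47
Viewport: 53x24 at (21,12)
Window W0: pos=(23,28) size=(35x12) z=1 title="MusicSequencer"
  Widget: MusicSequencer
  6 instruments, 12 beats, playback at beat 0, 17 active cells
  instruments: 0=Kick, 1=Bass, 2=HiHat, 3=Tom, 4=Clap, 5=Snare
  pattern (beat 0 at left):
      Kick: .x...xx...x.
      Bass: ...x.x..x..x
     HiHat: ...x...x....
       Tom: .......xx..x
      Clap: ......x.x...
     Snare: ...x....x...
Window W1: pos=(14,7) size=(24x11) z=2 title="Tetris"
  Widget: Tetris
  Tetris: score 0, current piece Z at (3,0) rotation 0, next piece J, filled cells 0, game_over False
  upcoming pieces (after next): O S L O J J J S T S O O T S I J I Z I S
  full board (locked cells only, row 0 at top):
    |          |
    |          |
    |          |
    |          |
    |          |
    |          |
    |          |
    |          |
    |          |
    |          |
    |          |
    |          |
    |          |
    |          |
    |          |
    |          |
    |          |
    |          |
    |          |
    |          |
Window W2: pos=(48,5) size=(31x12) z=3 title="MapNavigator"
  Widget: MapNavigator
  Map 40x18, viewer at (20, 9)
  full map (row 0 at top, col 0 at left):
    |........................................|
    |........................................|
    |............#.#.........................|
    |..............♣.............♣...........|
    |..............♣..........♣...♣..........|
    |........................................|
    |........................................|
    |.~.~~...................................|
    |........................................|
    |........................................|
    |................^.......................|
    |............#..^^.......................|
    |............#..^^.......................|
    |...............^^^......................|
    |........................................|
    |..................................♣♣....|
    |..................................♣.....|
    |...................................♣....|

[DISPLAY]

    │███        ┃          ┃..............@..........
    │           ┃          ┃..........^..............
    │           ┃          ┃......#..^^..............
    │           ┃          ┃......#..^^..............
    │Score:     ┃          ┗━━━━━━━━━━━━━━━━━━━━━━━━━
━━━━━━━━━━━━━━━━┛                                    
                                                     
                                                     
                                                     
                                                     
                                                     
                                                     
                                                     
                                                     
                                                     
                                                     
  ┏━━━━━━━━━━━━━━━━━━━━━━━━━━━━━━━━━┓                
  ┃ MusicSequencer                  ┃                
  ┠─────────────────────────────────┨                
  ┃      ▼12345678901               ┃                
  ┃  Kick·█···██···█·               ┃                
  ┃  Bass···█·█··█··█               ┃                
  ┃ HiHat···█···█····               ┃                
  ┃   Tom·······██··█               ┃                


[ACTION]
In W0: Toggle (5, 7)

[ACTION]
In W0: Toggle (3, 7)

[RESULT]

    │███        ┃          ┃..............@..........
    │           ┃          ┃..........^..............
    │           ┃          ┃......#..^^..............
    │           ┃          ┃......#..^^..............
    │Score:     ┃          ┗━━━━━━━━━━━━━━━━━━━━━━━━━
━━━━━━━━━━━━━━━━┛                                    
                                                     
                                                     
                                                     
                                                     
                                                     
                                                     
                                                     
                                                     
                                                     
                                                     
  ┏━━━━━━━━━━━━━━━━━━━━━━━━━━━━━━━━━┓                
  ┃ MusicSequencer                  ┃                
  ┠─────────────────────────────────┨                
  ┃      ▼12345678901               ┃                
  ┃  Kick·█···██···█·               ┃                
  ┃  Bass···█·█··█··█               ┃                
  ┃ HiHat···█···█····               ┃                
  ┃   Tom········█··█               ┃                


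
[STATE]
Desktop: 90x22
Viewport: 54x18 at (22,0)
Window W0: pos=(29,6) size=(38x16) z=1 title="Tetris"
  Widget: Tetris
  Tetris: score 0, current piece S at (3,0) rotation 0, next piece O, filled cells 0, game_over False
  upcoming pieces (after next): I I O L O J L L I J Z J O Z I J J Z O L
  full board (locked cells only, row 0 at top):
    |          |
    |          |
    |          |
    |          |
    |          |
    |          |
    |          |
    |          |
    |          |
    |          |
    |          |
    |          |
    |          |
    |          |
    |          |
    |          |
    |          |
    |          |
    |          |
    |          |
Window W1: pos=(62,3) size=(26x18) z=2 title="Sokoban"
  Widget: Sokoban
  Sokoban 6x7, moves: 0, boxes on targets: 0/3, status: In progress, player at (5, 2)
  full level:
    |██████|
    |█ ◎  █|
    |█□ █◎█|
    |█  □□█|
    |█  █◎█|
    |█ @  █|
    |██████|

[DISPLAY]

                                                      
                                                      
                                                      
                                        ┏━━━━━━━━━━━━━
                                        ┃ Sokoban     
                                        ┠─────────────
       ┏━━━━━━━━━━━━━━━━━━━━━━━━━━━━━━━━┃██████       
       ┃ Tetris                         ┃█ ◎  █       
       ┠────────────────────────────────┃█□ █◎█       
       ┃          │Next:                ┃█  □□█       
       ┃          │▓▓                   ┃█  █◎█       
       ┃          │▓▓                   ┃█ @  █       
       ┃          │                     ┃██████       
       ┃          │                     ┃Moves: 0  0/3
       ┃          │                     ┃             
       ┃          │Score:               ┃             
       ┃          │0                    ┃             
       ┃          │                     ┃             


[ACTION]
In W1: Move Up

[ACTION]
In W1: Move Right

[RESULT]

                                                      
                                                      
                                                      
                                        ┏━━━━━━━━━━━━━
                                        ┃ Sokoban     
                                        ┠─────────────
       ┏━━━━━━━━━━━━━━━━━━━━━━━━━━━━━━━━┃██████       
       ┃ Tetris                         ┃█ ◎  █       
       ┠────────────────────────────────┃█□ █◎█       
       ┃          │Next:                ┃█  □□█       
       ┃          │▓▓                   ┃█ @█◎█       
       ┃          │▓▓                   ┃█    █       
       ┃          │                     ┃██████       
       ┃          │                     ┃Moves: 1  0/3
       ┃          │                     ┃             
       ┃          │Score:               ┃             
       ┃          │0                    ┃             
       ┃          │                     ┃             


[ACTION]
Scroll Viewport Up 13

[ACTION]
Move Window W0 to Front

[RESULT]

                                                      
                                                      
                                                      
                                        ┏━━━━━━━━━━━━━
                                        ┃ Sokoban     
                                        ┠─────────────
       ┏━━━━━━━━━━━━━━━━━━━━━━━━━━━━━━━━━━━━┓██       
       ┃ Tetris                             ┃ █       
       ┠────────────────────────────────────┨◎█       
       ┃          │Next:                    ┃□█       
       ┃          │▓▓                       ┃◎█       
       ┃          │▓▓                       ┃ █       
       ┃          │                         ┃██       
       ┃          │                         ┃s: 1  0/3
       ┃          │                         ┃         
       ┃          │Score:                   ┃         
       ┃          │0                        ┃         
       ┃          │                         ┃         


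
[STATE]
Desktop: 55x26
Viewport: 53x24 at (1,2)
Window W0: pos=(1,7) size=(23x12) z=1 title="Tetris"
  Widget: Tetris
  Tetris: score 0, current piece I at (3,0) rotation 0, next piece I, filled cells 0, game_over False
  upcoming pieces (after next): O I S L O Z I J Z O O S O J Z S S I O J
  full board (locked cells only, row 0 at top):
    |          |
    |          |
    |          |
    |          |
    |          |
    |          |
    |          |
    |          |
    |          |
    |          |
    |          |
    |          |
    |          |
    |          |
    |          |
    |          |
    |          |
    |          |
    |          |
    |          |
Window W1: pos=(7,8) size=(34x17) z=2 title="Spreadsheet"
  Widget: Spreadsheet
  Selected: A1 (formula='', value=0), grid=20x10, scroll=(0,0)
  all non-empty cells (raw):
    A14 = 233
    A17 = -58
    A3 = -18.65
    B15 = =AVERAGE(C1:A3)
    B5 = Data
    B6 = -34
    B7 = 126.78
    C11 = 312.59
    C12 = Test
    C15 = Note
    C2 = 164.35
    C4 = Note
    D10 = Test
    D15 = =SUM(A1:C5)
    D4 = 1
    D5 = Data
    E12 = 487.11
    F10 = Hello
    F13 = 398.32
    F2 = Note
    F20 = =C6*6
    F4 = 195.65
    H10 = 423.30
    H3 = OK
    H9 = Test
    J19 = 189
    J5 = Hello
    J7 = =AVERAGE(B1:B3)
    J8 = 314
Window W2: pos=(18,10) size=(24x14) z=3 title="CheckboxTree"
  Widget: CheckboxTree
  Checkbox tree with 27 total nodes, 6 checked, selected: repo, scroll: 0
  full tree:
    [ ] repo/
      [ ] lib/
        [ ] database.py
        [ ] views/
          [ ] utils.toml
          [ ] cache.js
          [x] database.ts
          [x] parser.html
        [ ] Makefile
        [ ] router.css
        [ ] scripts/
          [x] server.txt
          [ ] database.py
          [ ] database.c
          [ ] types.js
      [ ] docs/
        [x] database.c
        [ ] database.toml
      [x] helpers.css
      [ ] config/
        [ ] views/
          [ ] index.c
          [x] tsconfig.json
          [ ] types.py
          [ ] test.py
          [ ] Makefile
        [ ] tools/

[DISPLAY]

                                                     
                                                     
                                                     
                                                     
                                                     
┏━━━━━━━━━━━━━━━━━━━━━┓                              
┃ Tetr┏━━━━━━━━━━━━━━━━━━━━━━━━━━━━━━━━┓             
┠─────┃ Spreadsheet                    ┃             
┃     ┠──────────┏━━━━━━━━━━━━━━━━━━━━━━┓            
┃     ┃A1:       ┃ CheckboxTree         ┃            
┃     ┃       A  ┠──────────────────────┨            
┃     ┃----------┃>[-] repo/            ┃            
┃     ┃  1      [┃   [-] lib/           ┃            
┃     ┃  2       ┃     [ ] database.py  ┃            
┃     ┃  3   -18.┃     [-] views/       ┃            
┃     ┃  4       ┃       [ ] utils.toml ┃            
┗━━━━━┃  5       ┃       [ ] cache.js   ┃            
      ┃  6       ┃       [x] database.ts┃            
      ┃  7       ┃       [x] parser.html┃            
      ┃  8       ┃     [ ] Makefile     ┃            
      ┃  9       ┃     [ ] router.css   ┃            
      ┃ 10       ┗━━━━━━━━━━━━━━━━━━━━━━┛            
      ┗━━━━━━━━━━━━━━━━━━━━━━━━━━━━━━━━┛             
                                                     


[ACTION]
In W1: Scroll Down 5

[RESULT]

                                                     
                                                     
                                                     
                                                     
                                                     
┏━━━━━━━━━━━━━━━━━━━━━┓                              
┃ Tetr┏━━━━━━━━━━━━━━━━━━━━━━━━━━━━━━━━┓             
┠─────┃ Spreadsheet                    ┃             
┃     ┠──────────┏━━━━━━━━━━━━━━━━━━━━━━┓            
┃     ┃A1:       ┃ CheckboxTree         ┃            
┃     ┃       A  ┠──────────────────────┨            
┃     ┃----------┃>[-] repo/            ┃            
┃     ┃  6       ┃   [-] lib/           ┃            
┃     ┃  7       ┃     [ ] database.py  ┃            
┃     ┃  8       ┃     [-] views/       ┃            
┃     ┃  9       ┃       [ ] utils.toml ┃            
┗━━━━━┃ 10       ┃       [ ] cache.js   ┃            
      ┃ 11       ┃       [x] database.ts┃            
      ┃ 12       ┃       [x] parser.html┃            
      ┃ 13       ┃     [ ] Makefile     ┃            
      ┃ 14      2┃     [ ] router.css   ┃            
      ┃ 15       ┗━━━━━━━━━━━━━━━━━━━━━━┛            
      ┗━━━━━━━━━━━━━━━━━━━━━━━━━━━━━━━━┛             
                                                     


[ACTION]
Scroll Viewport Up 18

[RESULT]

                                                     
                                                     
                                                     
                                                     
                                                     
                                                     
                                                     
┏━━━━━━━━━━━━━━━━━━━━━┓                              
┃ Tetr┏━━━━━━━━━━━━━━━━━━━━━━━━━━━━━━━━┓             
┠─────┃ Spreadsheet                    ┃             
┃     ┠──────────┏━━━━━━━━━━━━━━━━━━━━━━┓            
┃     ┃A1:       ┃ CheckboxTree         ┃            
┃     ┃       A  ┠──────────────────────┨            
┃     ┃----------┃>[-] repo/            ┃            
┃     ┃  6       ┃   [-] lib/           ┃            
┃     ┃  7       ┃     [ ] database.py  ┃            
┃     ┃  8       ┃     [-] views/       ┃            
┃     ┃  9       ┃       [ ] utils.toml ┃            
┗━━━━━┃ 10       ┃       [ ] cache.js   ┃            
      ┃ 11       ┃       [x] database.ts┃            
      ┃ 12       ┃       [x] parser.html┃            
      ┃ 13       ┃     [ ] Makefile     ┃            
      ┃ 14      2┃     [ ] router.css   ┃            
      ┃ 15       ┗━━━━━━━━━━━━━━━━━━━━━━┛            


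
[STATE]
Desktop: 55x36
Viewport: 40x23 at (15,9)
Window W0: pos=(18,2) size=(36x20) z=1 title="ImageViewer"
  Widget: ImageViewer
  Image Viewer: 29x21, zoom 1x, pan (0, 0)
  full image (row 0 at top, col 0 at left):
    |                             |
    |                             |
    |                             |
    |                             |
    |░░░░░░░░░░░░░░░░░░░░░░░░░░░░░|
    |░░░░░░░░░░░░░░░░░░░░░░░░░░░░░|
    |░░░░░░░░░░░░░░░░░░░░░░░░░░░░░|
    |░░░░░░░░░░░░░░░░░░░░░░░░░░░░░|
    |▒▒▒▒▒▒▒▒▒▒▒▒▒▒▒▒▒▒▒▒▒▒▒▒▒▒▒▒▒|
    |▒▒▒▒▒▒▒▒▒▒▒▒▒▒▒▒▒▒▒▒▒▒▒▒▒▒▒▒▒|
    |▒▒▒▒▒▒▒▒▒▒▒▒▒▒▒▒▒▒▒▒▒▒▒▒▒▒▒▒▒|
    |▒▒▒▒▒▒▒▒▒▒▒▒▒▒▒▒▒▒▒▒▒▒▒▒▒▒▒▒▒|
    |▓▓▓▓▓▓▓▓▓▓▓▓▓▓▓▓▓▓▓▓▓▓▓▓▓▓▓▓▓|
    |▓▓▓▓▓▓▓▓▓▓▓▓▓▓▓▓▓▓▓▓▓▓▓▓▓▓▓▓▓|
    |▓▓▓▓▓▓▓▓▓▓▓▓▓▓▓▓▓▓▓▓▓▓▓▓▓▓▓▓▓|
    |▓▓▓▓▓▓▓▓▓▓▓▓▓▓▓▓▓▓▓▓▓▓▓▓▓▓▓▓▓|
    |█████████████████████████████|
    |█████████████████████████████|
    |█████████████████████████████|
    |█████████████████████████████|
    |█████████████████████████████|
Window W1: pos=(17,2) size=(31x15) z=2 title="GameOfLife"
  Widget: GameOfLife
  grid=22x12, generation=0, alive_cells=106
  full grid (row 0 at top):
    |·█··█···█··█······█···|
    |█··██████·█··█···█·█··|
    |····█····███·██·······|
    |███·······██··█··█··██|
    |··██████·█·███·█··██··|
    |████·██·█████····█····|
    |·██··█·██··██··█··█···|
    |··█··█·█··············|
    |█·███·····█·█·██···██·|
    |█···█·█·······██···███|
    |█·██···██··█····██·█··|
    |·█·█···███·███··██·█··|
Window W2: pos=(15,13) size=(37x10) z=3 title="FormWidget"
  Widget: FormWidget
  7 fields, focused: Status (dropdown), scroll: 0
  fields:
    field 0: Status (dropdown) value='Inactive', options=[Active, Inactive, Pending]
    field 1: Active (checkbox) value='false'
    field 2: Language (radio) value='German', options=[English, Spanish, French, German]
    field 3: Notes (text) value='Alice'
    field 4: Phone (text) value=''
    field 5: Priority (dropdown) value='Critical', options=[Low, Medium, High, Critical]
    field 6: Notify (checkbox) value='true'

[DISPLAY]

  ┃··██████·█·███·█··██··       ┃     ┃ 
  ┃████·██·█████····█····       ┃     ┃ 
  ┃·██··█·██··██··█··█···       ┃     ┃ 
  ┃··█··█·█··············       ┃     ┃ 
┏━━━━━━━━━━━━━━━━━━━━━━━━━━━━━━━━━━━┓ ┃ 
┃ FormWidget                        ┃ ┃ 
┠───────────────────────────────────┨ ┃ 
┃> Status:     [Inactive          ▼]┃ ┃ 
┃  Active:     [ ]                  ┃ ┃ 
┃  Language:   ( ) English  ( ) Span┃ ┃ 
┃  Notes:      [Alice              ]┃ ┃ 
┃  Phone:      [                   ]┃ ┃ 
┃  Priority:   [Critical          ▼]┃━┛ 
┗━━━━━━━━━━━━━━━━━━━━━━━━━━━━━━━━━━━┛   
                                        
                                        
                                        
                                        
                                        
                                        
                                        
                                        
                                        


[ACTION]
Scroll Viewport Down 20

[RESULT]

┏━━━━━━━━━━━━━━━━━━━━━━━━━━━━━━━━━━━┓ ┃ 
┃ FormWidget                        ┃ ┃ 
┠───────────────────────────────────┨ ┃ 
┃> Status:     [Inactive          ▼]┃ ┃ 
┃  Active:     [ ]                  ┃ ┃ 
┃  Language:   ( ) English  ( ) Span┃ ┃ 
┃  Notes:      [Alice              ]┃ ┃ 
┃  Phone:      [                   ]┃ ┃ 
┃  Priority:   [Critical          ▼]┃━┛ 
┗━━━━━━━━━━━━━━━━━━━━━━━━━━━━━━━━━━━┛   
                                        
                                        
                                        
                                        
                                        
                                        
                                        
                                        
                                        
                                        
                                        
                                        
                                        


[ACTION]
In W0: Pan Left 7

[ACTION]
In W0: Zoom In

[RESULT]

┏━━━━━━━━━━━━━━━━━━━━━━━━━━━━━━━━━━━┓░┃ 
┃ FormWidget                        ┃░┃ 
┠───────────────────────────────────┨░┃ 
┃> Status:     [Inactive          ▼]┃░┃ 
┃  Active:     [ ]                  ┃░┃ 
┃  Language:   ( ) English  ( ) Span┃░┃ 
┃  Notes:      [Alice              ]┃░┃ 
┃  Phone:      [                   ]┃░┃ 
┃  Priority:   [Critical          ▼]┃━┛ 
┗━━━━━━━━━━━━━━━━━━━━━━━━━━━━━━━━━━━┛   
                                        
                                        
                                        
                                        
                                        
                                        
                                        
                                        
                                        
                                        
                                        
                                        
                                        


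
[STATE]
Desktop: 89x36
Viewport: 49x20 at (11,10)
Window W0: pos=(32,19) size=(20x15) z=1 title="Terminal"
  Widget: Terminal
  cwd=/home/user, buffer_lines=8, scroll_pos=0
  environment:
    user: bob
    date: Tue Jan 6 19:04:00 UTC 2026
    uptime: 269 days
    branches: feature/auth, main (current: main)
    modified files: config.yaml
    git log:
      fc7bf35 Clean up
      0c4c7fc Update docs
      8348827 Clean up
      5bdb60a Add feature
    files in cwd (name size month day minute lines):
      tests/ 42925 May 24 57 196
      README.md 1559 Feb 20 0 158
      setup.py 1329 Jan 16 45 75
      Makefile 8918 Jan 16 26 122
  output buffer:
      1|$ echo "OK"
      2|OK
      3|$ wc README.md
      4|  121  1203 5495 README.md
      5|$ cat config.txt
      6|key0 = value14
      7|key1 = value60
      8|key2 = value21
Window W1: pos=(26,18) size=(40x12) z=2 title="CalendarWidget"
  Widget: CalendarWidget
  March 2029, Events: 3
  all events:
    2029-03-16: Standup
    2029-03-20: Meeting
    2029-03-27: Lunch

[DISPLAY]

                                                 
                                                 
                                                 
                                                 
                                                 
                                                 
                                                 
                                                 
               ┏━━━━━━━━━━━━━━━━━━━━━━━━━━━━━━━━━
               ┃ CalendarWidget                  
               ┠─────────────────────────────────
               ┃              March 2029         
               ┃Mo Tu We Th Fr Sa Su             
               ┃          1  2  3  4             
               ┃ 5  6  7  8  9 10 11             
               ┃12 13 14 15 16* 17 18            
               ┃19 20* 21 22 23 24 25            
               ┃26 27* 28 29 30 31               
               ┃                                 
               ┗━━━━━━━━━━━━━━━━━━━━━━━━━━━━━━━━━


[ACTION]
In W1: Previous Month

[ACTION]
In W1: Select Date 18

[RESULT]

                                                 
                                                 
                                                 
                                                 
                                                 
                                                 
                                                 
                                                 
               ┏━━━━━━━━━━━━━━━━━━━━━━━━━━━━━━━━━
               ┃ CalendarWidget                  
               ┠─────────────────────────────────
               ┃            February 2029        
               ┃Mo Tu We Th Fr Sa Su             
               ┃          1  2  3  4             
               ┃ 5  6  7  8  9 10 11             
               ┃12 13 14 15 16 17 [18]           
               ┃19 20 21 22 23 24 25             
               ┃26 27 28                         
               ┃                                 
               ┗━━━━━━━━━━━━━━━━━━━━━━━━━━━━━━━━━


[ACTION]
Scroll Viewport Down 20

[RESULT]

                                                 
                                                 
               ┏━━━━━━━━━━━━━━━━━━━━━━━━━━━━━━━━━
               ┃ CalendarWidget                  
               ┠─────────────────────────────────
               ┃            February 2029        
               ┃Mo Tu We Th Fr Sa Su             
               ┃          1  2  3  4             
               ┃ 5  6  7  8  9 10 11             
               ┃12 13 14 15 16 17 [18]           
               ┃19 20 21 22 23 24 25             
               ┃26 27 28                         
               ┃                                 
               ┗━━━━━━━━━━━━━━━━━━━━━━━━━━━━━━━━━
                     ┃$ █               ┃        
                     ┃                  ┃        
                     ┃                  ┃        
                     ┗━━━━━━━━━━━━━━━━━━┛        
                                                 
                                                 


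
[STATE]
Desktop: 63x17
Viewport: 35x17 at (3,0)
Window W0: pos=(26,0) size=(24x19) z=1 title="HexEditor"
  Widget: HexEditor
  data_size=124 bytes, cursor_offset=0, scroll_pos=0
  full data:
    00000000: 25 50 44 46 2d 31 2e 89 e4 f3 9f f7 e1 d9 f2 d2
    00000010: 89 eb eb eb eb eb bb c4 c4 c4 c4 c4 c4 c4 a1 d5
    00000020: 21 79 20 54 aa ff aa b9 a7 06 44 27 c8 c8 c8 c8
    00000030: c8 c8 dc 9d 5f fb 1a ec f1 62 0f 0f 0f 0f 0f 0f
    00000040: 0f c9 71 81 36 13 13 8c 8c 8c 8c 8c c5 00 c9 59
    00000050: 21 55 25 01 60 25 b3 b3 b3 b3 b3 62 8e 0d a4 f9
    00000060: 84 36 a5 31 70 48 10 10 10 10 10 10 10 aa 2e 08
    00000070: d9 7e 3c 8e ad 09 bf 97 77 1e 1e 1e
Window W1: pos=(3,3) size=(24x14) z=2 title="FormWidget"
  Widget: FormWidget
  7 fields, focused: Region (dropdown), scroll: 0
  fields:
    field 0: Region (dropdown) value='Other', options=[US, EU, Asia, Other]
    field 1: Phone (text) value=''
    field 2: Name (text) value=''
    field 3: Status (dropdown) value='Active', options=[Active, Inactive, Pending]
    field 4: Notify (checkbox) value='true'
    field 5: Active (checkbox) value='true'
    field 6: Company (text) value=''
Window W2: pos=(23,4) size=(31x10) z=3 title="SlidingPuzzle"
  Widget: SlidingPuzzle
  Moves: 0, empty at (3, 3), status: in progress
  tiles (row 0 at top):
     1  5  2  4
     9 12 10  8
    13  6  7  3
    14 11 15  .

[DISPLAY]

                       ┏━━━━━━━━━━━
                       ┃ HexEditor 
                       ┠───────────
┏━━━━━━━━━━━━━━━━━━━━━━┓00000000  2
┃ FormWidget        ┏━━━━━━━━━━━━━━
┠───────────────────┃ SlidingPuzzle
┃> Region:     [Othe┠──────────────
┃  Phone:      [    ┃┌────┬────┬───
┃  Name:       [    ┃│  1 │  5 │  2
┃  Status:     [Acti┃├────┼────┼───
┃  Notify:     [x]  ┃│  9 │ 12 │ 10
┃  Active:     [x]  ┃├────┼────┼───
┃  Company:    [    ┃│ 13 │  6 │  7
┃                   ┗━━━━━━━━━━━━━━
┃                      ┃           
┃                      ┃           
┗━━━━━━━━━━━━━━━━━━━━━━┛           


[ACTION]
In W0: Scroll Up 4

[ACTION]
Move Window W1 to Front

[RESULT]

                       ┏━━━━━━━━━━━
                       ┃ HexEditor 
                       ┠───────────
┏━━━━━━━━━━━━━━━━━━━━━━┓00000000  2
┃ FormWidget           ┃━━━━━━━━━━━
┠──────────────────────┨idingPuzzle
┃> Region:     [Other▼]┃───────────
┃  Phone:      [      ]┃──┬────┬───
┃  Name:       [      ]┃1 │  5 │  2
┃  Status:     [Activ▼]┃──┼────┼───
┃  Notify:     [x]     ┃9 │ 12 │ 10
┃  Active:     [x]     ┃──┼────┼───
┃  Company:    [      ]┃3 │  6 │  7
┃                      ┃━━━━━━━━━━━
┃                      ┃           
┃                      ┃           
┗━━━━━━━━━━━━━━━━━━━━━━┛           


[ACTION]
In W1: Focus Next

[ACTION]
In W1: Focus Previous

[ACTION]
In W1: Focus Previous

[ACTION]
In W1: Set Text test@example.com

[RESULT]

                       ┏━━━━━━━━━━━
                       ┃ HexEditor 
                       ┠───────────
┏━━━━━━━━━━━━━━━━━━━━━━┓00000000  2
┃ FormWidget           ┃━━━━━━━━━━━
┠──────────────────────┨idingPuzzle
┃  Region:     [Other▼]┃───────────
┃  Phone:      [      ]┃──┬────┬───
┃  Name:       [      ]┃1 │  5 │  2
┃  Status:     [Activ▼]┃──┼────┼───
┃  Notify:     [x]     ┃9 │ 12 │ 10
┃  Active:     [x]     ┃──┼────┼───
┃> Company:    [test@e]┃3 │  6 │  7
┃                      ┃━━━━━━━━━━━
┃                      ┃           
┃                      ┃           
┗━━━━━━━━━━━━━━━━━━━━━━┛           
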